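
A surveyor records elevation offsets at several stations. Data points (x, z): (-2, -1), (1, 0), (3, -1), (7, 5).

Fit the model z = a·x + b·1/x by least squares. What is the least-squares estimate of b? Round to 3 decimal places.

b = -1.133

The normal system AᵀA·[a, b]ᵀ = Aᵀz is [[63, 4]; [4, 2437/1764]]·[a, b]ᵀ = [34, 37/42]ᵀ.
Eliminating b: (2437/1764)·(row 1) − 4·(row 2) gives (1989/28)·a = (2437/1764)·34 − 4·(37/42) = 38321/882, so a = 76642/125307.
Then b = ((37/42) − 4·(76642/125307))/(2437/1764) = -2254/1989.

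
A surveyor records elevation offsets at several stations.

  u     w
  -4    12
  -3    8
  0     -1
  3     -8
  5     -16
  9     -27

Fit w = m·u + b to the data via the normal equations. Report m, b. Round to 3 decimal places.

m = -2.965, b = -0.392

AᵀA·[m, b]ᵀ = Aᵀw reads: 140·m + 10·b = -419;  10·m + 6·b = -32.
Determinant 140·6 − 10² = 740.
m = ((-419)·6 − 10·(-32))/740 = -1097/370; b = (140·(-32) − 10·(-419))/740 = -29/74.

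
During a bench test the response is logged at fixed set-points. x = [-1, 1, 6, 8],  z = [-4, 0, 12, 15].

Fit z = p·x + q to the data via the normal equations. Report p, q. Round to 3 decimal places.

p = 2.179, q = -1.877

Normal-equation sums: Σx·x = 102, Σx = 14, Σ1 = 4.
And Σx·z = 196, Σz = 23.
MᵀM·[p, q]ᵀ = Mᵀz becomes [[102, 14]; [14, 4]]·[p, q]ᵀ = [196, 23]ᵀ.
Eliminating q: 4·(row 1) − 14·(row 2) gives 212·p = 4·196 − 14·23 = 462, so p = 231/106.
Then q = (23 − 14·(231/106))/4 = -199/106.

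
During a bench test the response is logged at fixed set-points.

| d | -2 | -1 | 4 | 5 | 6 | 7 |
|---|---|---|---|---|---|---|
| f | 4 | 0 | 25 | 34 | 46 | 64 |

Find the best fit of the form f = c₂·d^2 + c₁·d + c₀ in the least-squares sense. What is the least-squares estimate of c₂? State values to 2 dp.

c₂ = 1.10

Entries of MᵀM: Σd^2·d^2 = 4595, Σd^2·d = 739, Σd^2 = 131, Σd·d = 131, Σd = 19, Σ1 = 6.
Moment sums: Σd^2·f = 6058, Σd·f = 986, Σf = 173.
Normal equations: [[4595, 739, 131]; [739, 131, 19]; [131, 19, 6]]·[c₂, c₁, c₀]ᵀ = [6058, 986, 173]ᵀ.
Row-reducing yields c₂ = 488/445, c₁ = 2597/2225, c₀ = 2657/2225.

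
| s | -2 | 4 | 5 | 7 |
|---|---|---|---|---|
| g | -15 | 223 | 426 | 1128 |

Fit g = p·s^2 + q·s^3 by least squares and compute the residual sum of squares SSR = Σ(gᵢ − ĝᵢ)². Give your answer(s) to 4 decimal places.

SSR = 2.8330

Sums needed: Σs^2·s^2 = 3298, Σs^2·s^3 = 20924, Σs^3·s^3 = 137434.
Right-hand side: Σs^2·g = 69430, Σs^3·g = 454546.
det = 3298·137434 − 20924² = 15443556.
p = (69430·137434 − 20924·454546)/15443556 = 71381/35421; q = (3298·454546 − 20924·69430)/15443556 = 106283/35421.
Residuals: 33425/35421, -45325/35421, 6482/11807, 2150/35421; SSR = 100346/35421.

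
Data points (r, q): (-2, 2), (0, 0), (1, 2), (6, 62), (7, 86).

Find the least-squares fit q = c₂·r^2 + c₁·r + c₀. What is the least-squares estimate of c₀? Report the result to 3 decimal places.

Compute the Gram sums: Σr^2·r^2 = 3714, Σr^2·r = 552, Σr^2 = 90, Σr·r = 90, Σr = 12, Σ1 = 5.
Right-hand side: Σr^2·q = 6456, Σr·q = 972, Σq = 152.
So MᵀM·[c₂, c₁, c₀]ᵀ = Mᵀq: [[3714, 552, 90]; [552, 90, 12]; [90, 12, 5]]·[c₂, c₁, c₀]ᵀ = [6456, 972, 152]ᵀ.
Solving the 3×3 system (Gaussian elimination) gives c₂ = 3284/2119, c₁ = 2994/2119, c₀ = -1880/2119.

c₀ = -0.887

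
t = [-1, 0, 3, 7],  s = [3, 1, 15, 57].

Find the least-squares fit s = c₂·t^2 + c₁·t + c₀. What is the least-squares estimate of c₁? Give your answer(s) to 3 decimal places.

c₁ = 1.172

Forming AᵀA = [[2483, 369, 59]; [369, 59, 9]; [59, 9, 4]] and Aᵀs = [2931, 441, 76]ᵀ gives AᵀA·[c₂, c₁, c₀]ᵀ = Aᵀs.
Solving the 3×3 system (Gaussian elimination) gives c₂ = 635/668, c₁ = 783/668, c₀ = 391/167.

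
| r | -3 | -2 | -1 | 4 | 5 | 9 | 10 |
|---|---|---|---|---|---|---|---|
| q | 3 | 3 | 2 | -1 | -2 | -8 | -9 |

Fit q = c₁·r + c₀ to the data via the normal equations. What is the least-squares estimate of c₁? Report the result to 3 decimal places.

MᵀM·[c₁, c₀]ᵀ = Mᵀq reads: 236·c₁ + 22·c₀ = -193;  22·c₁ + 7·c₀ = -12.
(Σr·r = 236, Σr = 22, Σ1 = 7, Σr·q = -193, Σq = -12.)
Δ = 236·7 − 22² = 1168.
c₁ = ((-193)·7 − 22·(-12))/1168 = -1087/1168; c₀ = (236·(-12) − 22·(-193))/1168 = 707/584.

c₁ = -0.931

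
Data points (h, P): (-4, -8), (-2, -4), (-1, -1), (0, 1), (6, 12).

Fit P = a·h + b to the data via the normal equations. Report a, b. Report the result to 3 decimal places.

a = 1.989, b = 0.398

Forming MᵀM = [[57, -1]; [-1, 5]] and MᵀP = [113, 0]ᵀ gives MᵀM·[a, b]ᵀ = MᵀP.
det = 57·5 − (-1)² = 284.
a = (113·5 − (-1)·0)/284 = 565/284; b = (57·0 − (-1)·113)/284 = 113/284.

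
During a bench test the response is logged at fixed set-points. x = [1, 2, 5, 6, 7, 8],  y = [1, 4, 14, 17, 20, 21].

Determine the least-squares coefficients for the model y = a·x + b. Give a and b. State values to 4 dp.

The normal equations are: 179·a + 29·b = 489;  29·a + 6·b = 77.
(Σx·x = 179, Σx = 29, Σ1 = 6, Σx·y = 489, Σy = 77.)
Eliminating b: 6·(row 1) − 29·(row 2) gives 233·a = 6·489 − 29·77 = 701, so a = 701/233.
Then b = (77 − 29·(701/233))/6 = -398/233.

a = 3.0086, b = -1.7082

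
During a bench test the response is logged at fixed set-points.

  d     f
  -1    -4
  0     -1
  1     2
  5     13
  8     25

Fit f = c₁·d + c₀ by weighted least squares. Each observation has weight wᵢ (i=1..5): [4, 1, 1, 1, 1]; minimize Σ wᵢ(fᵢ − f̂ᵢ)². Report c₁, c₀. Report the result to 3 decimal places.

c₁ = 3.120, c₀ = -1.025

The normal system XᵀWX·[c₁, c₀]ᵀ = XᵀWf is [[94, 10]; [10, 8]]·[c₁, c₀]ᵀ = [283, 23]ᵀ.
Eliminating c₀: 8·(row 1) − 10·(row 2) gives 652·c₁ = 8·283 − 10·23 = 2034, so c₁ = 1017/326.
Then c₀ = (23 − 10·(1017/326))/8 = -167/163.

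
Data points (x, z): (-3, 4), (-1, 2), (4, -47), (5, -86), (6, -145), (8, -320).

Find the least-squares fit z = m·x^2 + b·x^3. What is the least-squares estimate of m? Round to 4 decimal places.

Setting ∂/∂m … = 0 gives: 6355·m + 44449·b = -28564;  44449·m + 329251·b = -209028.
(Σx^2·x^2 = 6355, Σx^2·x^3 = 44449, Σx^3·x^3 = 329251, Σx^2·z = -28564, Σx^3·z = -209028.)
Δ = 6355·329251 − 44449² = 116676504.
m = ((-28564)·329251 − 44449·(-209028))/116676504 = -14204999/14584563; b = (6355·(-209028) − 44449·(-28564))/116676504 = -7341463/14584563.

m = -0.9740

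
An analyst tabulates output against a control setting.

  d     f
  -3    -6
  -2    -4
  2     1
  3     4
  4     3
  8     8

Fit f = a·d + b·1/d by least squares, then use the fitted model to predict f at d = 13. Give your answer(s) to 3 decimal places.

The normal system MᵀM·[a, b]ᵀ = Mᵀf is [[106, 6]; [6, 461/576]]·[a, b]ᵀ = [116, 91/12]ᵀ.
Determinant 106·(461/576) − 6² = 14065/288.
a = (116·(461/576) − 6·(91/12))/(14065/288) = 13634/14065; b = (106·(91/12) − 6·116)/(14065/288) = 31056/14065.
At d = 13: f̂ = (13634/14065)·(13) + (31056/14065)·(1/13) = 2335202/182845.

f̂ = 12.771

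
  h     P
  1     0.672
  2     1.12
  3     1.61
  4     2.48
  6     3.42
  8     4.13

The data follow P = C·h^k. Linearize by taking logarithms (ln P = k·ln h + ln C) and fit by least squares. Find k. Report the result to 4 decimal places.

k = 0.9119

Taking logs, ln P = k·ln h + ln C, so regress ln P on ln h.
XᵀX = [[11.1437, 7.0493]; [7.0493, 6]], rhs = [7.0133, 3.7482]ᵀ  (here Σln h = 7.0493, Σ(ln h)² = 11.1437, Σln P = 3.7482, Σln h·ln P = 7.0133).
Slope k = (n·Σln h·ln P − Σln h·Σln P)/(n·Σ(ln h)² − (Σln h)²) = (6·7.0133 − 7.0493·3.7482)/17.1702 = 0.91190; ln C = (Σln P − k·Σln h)/n = -0.44667.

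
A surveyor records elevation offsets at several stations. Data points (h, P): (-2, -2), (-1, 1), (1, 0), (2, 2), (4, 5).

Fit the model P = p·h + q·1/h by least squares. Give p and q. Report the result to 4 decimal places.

p = 1.3919, q = -1.8378

Normal-equation sums: Σh·h = 26, Σh·1/h = 5, Σ1/h·1/h = 41/16.
Moment sums: Σh·P = 27, Σ1/h·P = 9/4.
MᵀM·[p, q]ᵀ = MᵀP becomes [[26, 5]; [5, 41/16]]·[p, q]ᵀ = [27, 9/4]ᵀ.
det = 26·(41/16) − 5² = 333/8.
p = (27·(41/16) − 5·(9/4))/(333/8) = 103/74; q = (26·(9/4) − 5·27)/(333/8) = -68/37.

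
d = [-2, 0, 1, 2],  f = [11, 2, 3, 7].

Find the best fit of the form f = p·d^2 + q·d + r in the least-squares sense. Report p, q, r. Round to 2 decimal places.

p = 1.73, q = -0.98, r = 2.11

XᵀX·[p, q, r]ᵀ = Xᵀf reads: 33·p + 1·q + 9·r = 75;  1·p + 9·q + 1·r = -5;  9·p + 1·q + 4·r = 23.
Solving the 3×3 system (Gaussian elimination) gives p = 19/11, q = -54/55, r = 116/55.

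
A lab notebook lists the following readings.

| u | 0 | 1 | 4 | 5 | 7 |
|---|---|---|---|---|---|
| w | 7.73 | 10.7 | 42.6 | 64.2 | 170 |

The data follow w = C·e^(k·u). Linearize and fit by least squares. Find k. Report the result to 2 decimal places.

k = 0.44

With ln wᵢ as the transformed response and uᵢ as the regressor:
Σu = 17.0000, Σ(u)² = 91.0000, Σln w = 17.4650, Σu·ln w = 74.1383.
Equations: 91.0000·k + 17.0000·ln C = 74.1383;  17.0000·k + 5·ln C = 17.4650.
Slope k = (n·Σu·ln w − Σu·Σln w)/(n·Σ(u)² − (Σu)²) = (5·74.1383 − 17.0000·17.4650)/166.0000 = 0.44450; ln C = (Σln w − k·Σu)/n = 1.98172.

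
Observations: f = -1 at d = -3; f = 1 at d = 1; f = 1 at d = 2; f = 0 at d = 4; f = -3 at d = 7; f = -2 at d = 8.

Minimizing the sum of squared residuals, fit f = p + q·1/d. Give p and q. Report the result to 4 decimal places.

p = -1.3148, q = 2.3085

The normal system XᵀX·[p, q]ᵀ = Xᵀf is [[6, 283/168]; [283/168, 41197/28224]]·[p, q]ᵀ = [-4, 97/84]ᵀ.
Determinant 6·(41197/28224) − (283/168)² = 167093/28224.
p = ((-4)·(41197/28224) − (283/168)·(97/84))/(167093/28224) = -219690/167093; q = (6·(97/84) − (283/168)·(-4))/(167093/28224) = 385728/167093.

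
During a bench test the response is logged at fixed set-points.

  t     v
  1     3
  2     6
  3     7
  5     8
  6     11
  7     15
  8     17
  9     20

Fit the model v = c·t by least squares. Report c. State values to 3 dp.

Forming XᵀX = [[269]] and Xᵀv = [563]ᵀ gives XᵀX·[c]ᵀ = Xᵀv.
c = 563/269 = 2.09294.

c = 2.093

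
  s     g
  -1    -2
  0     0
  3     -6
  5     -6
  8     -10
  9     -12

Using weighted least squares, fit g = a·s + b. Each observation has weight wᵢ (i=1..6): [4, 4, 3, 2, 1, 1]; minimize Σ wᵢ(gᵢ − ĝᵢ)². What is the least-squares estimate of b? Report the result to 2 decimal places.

Forming AᵀWA = [[226, 32]; [32, 15]] and AᵀWg = [-294, -60]ᵀ gives AᵀWA·[a, b]ᵀ = AᵀWg.
det = 226·15 − 32² = 2366.
a = ((-294)·15 − 32·(-60))/2366 = -1245/1183; b = (226·(-60) − 32·(-294))/2366 = -2076/1183.

b = -1.75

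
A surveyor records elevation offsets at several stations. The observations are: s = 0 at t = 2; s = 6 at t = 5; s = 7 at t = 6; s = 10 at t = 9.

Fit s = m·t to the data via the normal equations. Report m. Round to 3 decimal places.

m = 1.110

Normal-equation sums: Σt·t = 146.
And Σt·s = 162.
MᵀM·[m]ᵀ = Mᵀs becomes [[146]]·[m]ᵀ = [162]ᵀ.
m = 162/146 = 1.10959.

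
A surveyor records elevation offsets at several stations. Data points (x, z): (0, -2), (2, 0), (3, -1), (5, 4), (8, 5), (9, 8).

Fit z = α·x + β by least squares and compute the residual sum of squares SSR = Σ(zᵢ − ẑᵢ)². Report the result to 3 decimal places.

With design matrix A, AᵀA = [[183, 27]; [27, 6]] and Aᵀz = [129, 14]ᵀ.
det = 183·6 − 27² = 369.
α = (129·6 − 27·14)/369 = 44/41; β = (183·14 − 27·129)/369 = -307/123.
Residuals: 61/123, 43/123, -212/123, 139/123, -134/123, 103/123; SSR = 800/123.

SSR = 6.504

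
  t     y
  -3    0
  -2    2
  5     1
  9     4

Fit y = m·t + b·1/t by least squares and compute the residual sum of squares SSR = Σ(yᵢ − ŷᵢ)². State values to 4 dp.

From the data, Σt·t = 119, Σt·1/t = 4, Σ1/t·1/t = 3349/8100.
Right-hand side: Σt·y = 37, Σ1/t·y = -16/45.
AᵀA·[m, b]ᵀ = Aᵀy becomes [[119, 4]; [4, 3349/8100]]·[m, b]ᵀ = [37, -16/45]ᵀ.
Eliminating b: (3349/8100)·(row 1) − 4·(row 2) gives (268931/8100)·m = (3349/8100)·37 − 4·(-16/45) = 135433/8100, so m = 135433/268931.
Then b = ((-16/45) − 4·(135433/268931))/(3349/8100) = -1541520/268931.
Residuals: -107541/268931, 37968/268931, -99930/268931, 28107/268931; SSR = 88434/268931.

SSR = 0.3288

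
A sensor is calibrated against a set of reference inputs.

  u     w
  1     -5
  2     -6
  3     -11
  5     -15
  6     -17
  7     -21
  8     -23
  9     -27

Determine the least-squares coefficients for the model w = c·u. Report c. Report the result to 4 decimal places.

c = -2.9777

From the data, Σu·u = 269.
And Σu·w = -801.
XᵀX·[c]ᵀ = Xᵀw becomes [[269]]·[c]ᵀ = [-801]ᵀ.
Hence c = -801 / 269 ≈ -2.9777.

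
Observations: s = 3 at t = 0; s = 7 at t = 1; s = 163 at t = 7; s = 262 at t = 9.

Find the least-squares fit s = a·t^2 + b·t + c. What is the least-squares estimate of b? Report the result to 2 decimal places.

b = 1.97

Entries of AᵀA: Σt^2·t^2 = 8963, Σt^2·t = 1073, Σt^2 = 131, Σt·t = 131, Σt = 17, Σ1 = 4.
And Σt^2·s = 29216, Σt·s = 3506, Σs = 435.
Normal equations: [[8963, 1073, 131]; [1073, 131, 17]; [131, 17, 4]]·[a, b, c]ᵀ = [29216, 3506, 435]ᵀ.
Row-reducing yields a = 1063/356, b = 3507/1780, c = 1151/445.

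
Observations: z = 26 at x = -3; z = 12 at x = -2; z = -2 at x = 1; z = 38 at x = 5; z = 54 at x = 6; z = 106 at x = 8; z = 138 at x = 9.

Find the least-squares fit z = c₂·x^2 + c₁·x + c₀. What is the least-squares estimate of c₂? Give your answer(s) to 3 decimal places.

c₂ = 2.010

Forming AᵀA = [[12676, 1548, 220]; [1548, 220, 24]; [220, 24, 7]] and Aᵀz = [21136, 2500, 372]ᵀ gives AᵀA·[c₂, c₁, c₀]ᵀ = Aᵀz.
Inverting the 3×3 Gram matrix, [c₂, c₁, c₀]ᵀ = [143803/71526, -64263/23842, -28718/35763]ᵀ.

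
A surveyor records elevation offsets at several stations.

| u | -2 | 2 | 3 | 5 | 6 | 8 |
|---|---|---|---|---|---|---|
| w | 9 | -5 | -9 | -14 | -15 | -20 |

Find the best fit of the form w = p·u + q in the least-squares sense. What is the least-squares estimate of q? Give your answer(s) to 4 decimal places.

From the data, Σu·u = 142, Σu = 22, Σ1 = 6.
Moment sums: Σu·w = -375, Σw = -54.
Normal equations: [[142, 22]; [22, 6]]·[p, q]ᵀ = [-375, -54]ᵀ.
Eliminating q: 6·(row 1) − 22·(row 2) gives 368·p = 6·(-375) − 22·(-54) = -1062, so p = -531/184.
Then q = ((-54) − 22·(-531/184))/6 = 291/184.

q = 1.5815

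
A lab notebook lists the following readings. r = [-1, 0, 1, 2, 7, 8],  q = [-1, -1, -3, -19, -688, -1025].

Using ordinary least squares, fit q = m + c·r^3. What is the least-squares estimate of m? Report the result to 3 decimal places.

m = -2.037

Entries of MᵀM: Σ1 = 6, Σr^3 = 863, Σr^3·r^3 = 379859.
Moment sums: Σq = -1737, Σr^3·q = -760938.
Normal equations: [[6, 863]; [863, 379859]]·[m, c]ᵀ = [-1737, -760938]ᵀ.
det = 6·379859 − 863² = 1534385.
m = ((-1737)·379859 − 863·(-760938))/1534385 = -3125589/1534385; c = (6·(-760938) − 863·(-1737))/1534385 = -3066597/1534385.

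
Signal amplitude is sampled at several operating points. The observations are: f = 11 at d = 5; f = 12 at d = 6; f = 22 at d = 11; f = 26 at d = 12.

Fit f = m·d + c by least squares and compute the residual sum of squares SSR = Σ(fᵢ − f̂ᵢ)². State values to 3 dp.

With design matrix M, MᵀM = [[326, 34]; [34, 4]] and Mᵀf = [681, 71]ᵀ.
Eliminating c: 4·(row 1) − 34·(row 2) gives 148·m = 4·681 − 34·71 = 310, so m = 155/74.
Then c = (71 − 34·(155/74))/4 = -2/37.
Residuals: 43/74, -19/37, -73/74, 34/37; SSR = 179/74.

SSR = 2.419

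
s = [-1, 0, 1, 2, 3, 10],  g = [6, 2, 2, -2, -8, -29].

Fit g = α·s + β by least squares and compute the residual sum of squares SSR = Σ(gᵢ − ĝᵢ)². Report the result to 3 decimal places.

SSR = 9.604

Forming MᵀM = [[115, 15]; [15, 6]] and Mᵀg = [-322, -29]ᵀ gives MᵀM·[α, β]ᵀ = Mᵀg.
Determinant 115·6 − 15² = 465.
α = ((-322)·6 − 15·(-29))/465 = -499/155; β = (115·(-29) − 15·(-322))/465 = 299/93.
Residuals: -202/465, -113/93, 932/465, 569/465, -724/465, -2/93; SSR = 4466/465.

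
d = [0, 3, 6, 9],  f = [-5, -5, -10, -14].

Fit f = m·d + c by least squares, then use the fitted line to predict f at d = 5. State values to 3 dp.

f̂ = -9.033

With design matrix M, MᵀM = [[126, 18]; [18, 4]] and Mᵀf = [-201, -34]ᵀ.
Δ = 126·4 − 18² = 180.
m = ((-201)·4 − 18·(-34))/180 = -16/15; c = (126·(-34) − 18·(-201))/180 = -37/10.
At d = 5: f̂ = (-16/15)·(5) + (-37/10)·(1) = -271/30.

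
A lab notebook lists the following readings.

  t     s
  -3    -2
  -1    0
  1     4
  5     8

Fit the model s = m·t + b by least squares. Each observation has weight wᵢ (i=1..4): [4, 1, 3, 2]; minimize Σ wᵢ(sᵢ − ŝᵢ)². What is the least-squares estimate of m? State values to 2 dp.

Sums needed: Σwᵢ·t·t = 90, Σwᵢ·t = 0, Σwᵢ·1 = 10.
Right-hand side: Σwᵢ·t·s = 116, Σwᵢ·s = 20.
XᵀWX·[m, b]ᵀ = XᵀWs becomes [[90, 0]; [0, 10]]·[m, b]ᵀ = [116, 20]ᵀ.
Eliminating b: 10·(row 1) − 0·(row 2) gives 900·m = 10·116 − 0·20 = 1160, so m = 58/45.
Then b = (20 − 0·(58/45))/10 = 2.

m = 1.29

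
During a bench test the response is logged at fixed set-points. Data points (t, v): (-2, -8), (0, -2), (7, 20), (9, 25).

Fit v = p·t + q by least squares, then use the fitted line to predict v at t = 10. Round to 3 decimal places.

v̂ = 28.518

Sums needed: Σt·t = 134, Σt = 14, Σ1 = 4.
For Aᵀv: Σt·v = 381, Σv = 35.
So AᵀA·[p, q]ᵀ = Aᵀv: [[134, 14]; [14, 4]]·[p, q]ᵀ = [381, 35]ᵀ.
det = 134·4 − 14² = 340.
p = (381·4 − 14·35)/340 = 517/170; q = (134·35 − 14·381)/340 = -161/85.
At t = 10: v̂ = (517/170)·(10) + (-161/85)·(1) = 2424/85.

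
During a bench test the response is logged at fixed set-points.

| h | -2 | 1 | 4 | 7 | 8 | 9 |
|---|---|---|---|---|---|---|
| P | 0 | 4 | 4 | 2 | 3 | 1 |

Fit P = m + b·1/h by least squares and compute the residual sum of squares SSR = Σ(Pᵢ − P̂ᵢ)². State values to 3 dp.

Entries of AᵀA: Σ1 = 6, Σ1/h = 569/504, Σ1/h·1/h = 345685/254016.
For AᵀP: ΣP = 14, Σ1/h·P = 2909/504.
Normal equations: [[6, 569/504]; [569/504, 345685/254016]]·[m, b]ᵀ = [14, 2909/504]ᵀ.
Eliminating b: (345685/254016)·(row 1) − (569/504)·(row 2) gives (1750349/254016)·m = (345685/254016)·14 − (569/504)·(2909/504) = 3184369/254016, so m = 3184369/1750349.
Then b = ((2909/504) − (569/504)·(3184369/1750349))/(345685/254016) = 4781952/1750349.
Residuals: -793393/1750349, -964925/1750349, 2621539/1750349, -366807/1750349, 1468934/1750349, -1965348/1750349; SSR = 8334296/1750349.

SSR = 4.762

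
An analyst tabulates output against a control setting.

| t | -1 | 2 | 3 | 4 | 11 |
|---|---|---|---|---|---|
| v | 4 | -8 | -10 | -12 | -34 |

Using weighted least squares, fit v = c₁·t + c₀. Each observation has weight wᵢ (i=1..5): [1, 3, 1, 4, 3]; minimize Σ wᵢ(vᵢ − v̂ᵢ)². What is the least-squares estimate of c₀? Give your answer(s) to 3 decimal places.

c₀ = -0.583

From the data, Σwᵢ·t·t = 449, Σwᵢ·t = 57, Σwᵢ·1 = 12.
For AᵀWv: Σwᵢ·t·v = -1396, Σwᵢ·v = -180.
So AᵀWA·[c₁, c₀]ᵀ = AᵀWv: [[449, 57]; [57, 12]]·[c₁, c₀]ᵀ = [-1396, -180]ᵀ.
Determinant 449·12 − 57² = 2139.
c₁ = ((-1396)·12 − 57·(-180))/2139 = -2164/713; c₀ = (449·(-180) − 57·(-1396))/2139 = -416/713.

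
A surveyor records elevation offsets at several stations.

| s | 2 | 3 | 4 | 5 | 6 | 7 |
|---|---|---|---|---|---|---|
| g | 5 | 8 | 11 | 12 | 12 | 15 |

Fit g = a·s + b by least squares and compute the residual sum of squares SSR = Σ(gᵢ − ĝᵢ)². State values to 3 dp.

SSR = 4.800

The normal system MᵀM·[a, b]ᵀ = Mᵀg is [[139, 27]; [27, 6]]·[a, b]ᵀ = [315, 63]ᵀ.
Determinant 139·6 − 27² = 105.
a = (315·6 − 27·63)/105 = 9/5; b = (139·63 − 27·315)/105 = 12/5.
Residuals: -1, 1/5, 7/5, 3/5, -6/5, 0; SSR = 24/5.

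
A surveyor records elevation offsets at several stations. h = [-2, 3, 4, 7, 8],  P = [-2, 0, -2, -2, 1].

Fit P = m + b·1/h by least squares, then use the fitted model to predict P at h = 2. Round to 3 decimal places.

With design matrix X, XᵀX = [[5, 59/168]; [59/168, 12973/28224]] and XᵀP = [-5, 19/56]ᵀ.
Δ = 5·(12973/28224) − (59/168)² = 7673/3528.
m = ((-5)·(12973/28224) − (59/168)·(19/56))/(7673/3528) = -17057/15346; b = (5·(19/56) − (59/168)·(-5))/(7673/3528) = 12180/7673.
At h = 2: P̂ = (-17057/15346)·(1) + (12180/7673)·(1/2) = -4877/15346.

P̂ = -0.318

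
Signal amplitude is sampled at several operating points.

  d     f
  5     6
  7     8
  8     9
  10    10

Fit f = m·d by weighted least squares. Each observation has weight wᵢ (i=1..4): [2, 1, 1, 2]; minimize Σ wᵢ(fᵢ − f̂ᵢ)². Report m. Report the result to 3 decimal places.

Normal-equation sums: Σwᵢ·d·d = 363.
Right-hand side: Σwᵢ·d·f = 388.
m = 388/363 = 1.06887.

m = 1.069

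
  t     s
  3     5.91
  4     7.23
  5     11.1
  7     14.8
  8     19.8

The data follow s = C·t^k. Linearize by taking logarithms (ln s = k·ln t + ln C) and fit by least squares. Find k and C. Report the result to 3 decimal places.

Linearized form: ln s = k·ln t + ln C. From the 5 transformed points,
Over the data: Σln t = 8.1197, Σ(ln t)² = 13.8297, Σln s = 11.8421, Σln t·ln s = 20.0201.
Normal system: [[13.8297, 8.1197]; [8.1197, 5]]·[k, ln C]ᵀ = [20.0201, 11.8421]ᵀ.
Slope k = (n·Σln t·ln s − Σln t·Σln s)/(n·Σ(ln t)² − (Σln t)²) = (5·20.0201 − 8.1197·11.8421)/3.2190 = 1.22590; ln C = (Σln s − k·Σln t)/n = 0.37765, so C = exp(0.37765) = 1.45885.

k = 1.226, C = 1.459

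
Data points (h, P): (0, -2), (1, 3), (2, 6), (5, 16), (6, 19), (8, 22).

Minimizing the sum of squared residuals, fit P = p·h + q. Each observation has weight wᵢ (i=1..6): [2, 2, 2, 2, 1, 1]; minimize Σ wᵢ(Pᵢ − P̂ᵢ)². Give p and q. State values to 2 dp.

From the data, Σwᵢ·h·h = 160, Σwᵢ·h = 30, Σwᵢ·1 = 10.
Moment sums: Σwᵢ·h·P = 480, Σwᵢ·P = 87.
Normal equations: [[160, 30]; [30, 10]]·[p, q]ᵀ = [480, 87]ᵀ.
Eliminating q: 10·(row 1) − 30·(row 2) gives 700·p = 10·480 − 30·87 = 2190, so p = 219/70.
Then q = (87 − 30·(219/70))/10 = -24/35.

p = 3.13, q = -0.69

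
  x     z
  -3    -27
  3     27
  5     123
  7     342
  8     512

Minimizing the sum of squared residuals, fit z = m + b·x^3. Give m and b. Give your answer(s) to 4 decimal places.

The normal system MᵀM·[m, b]ᵀ = Mᵀz is [[5, 980]; [980, 396876]]·[m, b]ᵀ = [977, 396283]ᵀ.
Eliminating b: 396876·(row 1) − 980·(row 2) gives 1023980·m = 396876·977 − 980·396283 = -609488, so m = -152372/255995.
Then b = (396283 − 980·(-152372/255995))/396876 = 204791/204796.

m = -0.5952, b = 1.0000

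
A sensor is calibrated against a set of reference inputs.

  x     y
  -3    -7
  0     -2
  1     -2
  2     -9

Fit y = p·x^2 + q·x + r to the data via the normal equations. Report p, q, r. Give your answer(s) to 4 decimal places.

MᵀM·[p, q, r]ᵀ = Mᵀy reads: 98·p + (-18)·q + 14·r = -101;  (-18)·p + 14·q + 0·r = 1;  14·p + 0·q + 4·r = -20.
Solving the 3×3 system (Gaussian elimination) gives p = -208/181, q = -509/362, r = -177/181.

p = -1.1492, q = -1.4061, r = -0.9779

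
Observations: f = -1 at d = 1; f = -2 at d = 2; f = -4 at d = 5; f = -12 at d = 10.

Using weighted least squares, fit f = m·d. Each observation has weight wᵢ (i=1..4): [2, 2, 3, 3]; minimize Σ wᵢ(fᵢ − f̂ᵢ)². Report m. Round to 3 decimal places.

The normal equations are: 385·m = -430.
(Σwᵢ·d·d = 385, Σwᵢ·d·f = -430.)
m = (-430)/385 = -1.11688.

m = -1.117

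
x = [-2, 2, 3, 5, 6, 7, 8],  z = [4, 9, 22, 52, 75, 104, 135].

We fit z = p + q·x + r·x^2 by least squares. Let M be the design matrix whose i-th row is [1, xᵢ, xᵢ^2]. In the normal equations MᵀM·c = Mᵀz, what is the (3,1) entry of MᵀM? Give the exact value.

191

Row 3 ↔ basis x^2, column 1 ↔ basis 1, so (MᵀM)_{3,1} = Σᵢ x^2 = (4)·(1) + (4)·(1) + (9)·(1) + (25)·(1) + (36)·(1) + (49)·(1) + (64)·(1) = 191.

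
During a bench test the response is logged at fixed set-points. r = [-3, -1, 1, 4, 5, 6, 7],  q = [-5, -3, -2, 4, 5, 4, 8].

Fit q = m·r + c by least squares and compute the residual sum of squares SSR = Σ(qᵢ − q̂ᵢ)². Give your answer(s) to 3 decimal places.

The normal equations are: 137·m + 19·c = 137;  19·m + 7·c = 11.
(Σr·r = 137, Σr = 19, Σ1 = 7, Σr·q = 137, Σq = 11.)
det = 137·7 − 19² = 598.
m = (137·7 − 19·11)/598 = 375/299; c = (137·11 − 19·137)/598 = -548/299.
Residuals: 178/299, 2/23, -425/299, 244/299, 168/299, -22/13, 315/299; SSR = 2194/299.

SSR = 7.338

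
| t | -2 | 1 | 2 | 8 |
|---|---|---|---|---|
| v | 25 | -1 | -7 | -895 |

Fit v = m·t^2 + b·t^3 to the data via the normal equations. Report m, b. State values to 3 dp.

m = 2.206, b = -2.024

Compute the Gram sums: Σt^2·t^2 = 4129, Σt^2·t^3 = 32769, Σt^3·t^3 = 262273.
Right-hand side: Σt^2·v = -57209, Σt^3·v = -458497.
Determinant 4129·262273 − 32769² = 9117856.
m = ((-57209)·262273 − 32769·(-458497))/9117856 = 228547/103612; b = (4129·(-458497) − 32769·(-57209))/9117856 = -2306549/1139732.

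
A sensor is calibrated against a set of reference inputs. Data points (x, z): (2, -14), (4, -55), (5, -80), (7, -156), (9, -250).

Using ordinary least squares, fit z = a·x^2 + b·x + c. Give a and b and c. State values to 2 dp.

a = -2.78, b = -3.12, c = 3.27

Setting ∂/∂a … = 0 gives: 9859·a + 1269·b + 175·c = -30830;  1269·a + 175·b + 27·c = -3990;  175·a + 27·b + 5·c = -555.
Solving the 3×3 system (Gaussian elimination) gives a = -28235/10142, b = -31605/10142, c = 16565/5071.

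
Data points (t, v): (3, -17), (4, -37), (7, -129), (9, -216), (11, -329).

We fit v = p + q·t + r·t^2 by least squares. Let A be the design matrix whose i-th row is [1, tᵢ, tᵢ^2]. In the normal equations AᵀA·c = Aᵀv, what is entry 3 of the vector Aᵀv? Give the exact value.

-64371

Entry 3 ↔ basis t^2, so (Aᵀv)_{3} = Σᵢ (t^2)·vᵢ = (9)·(-17) + (16)·(-37) + (49)·(-129) + (81)·(-216) + (121)·(-329) = -64371.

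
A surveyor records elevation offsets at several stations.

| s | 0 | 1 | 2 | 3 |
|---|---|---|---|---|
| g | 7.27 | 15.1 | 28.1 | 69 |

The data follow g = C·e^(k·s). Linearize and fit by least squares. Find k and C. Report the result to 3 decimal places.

Taking logs, ln g = k·s + ln C, so regress ln g on s.
AᵀA = [[14.0000, 6.0000]; [6.0000, 4]], rhs = [22.0886, 12.2683]ᵀ  (here Σs = 6.0000, Σ(s)² = 14.0000, Σln g = 12.2683, Σs·ln g = 22.0886).
Δ = 14.0000·4 − (6.0000)² = 20.0000; k = (22.0886·4 − 6.0000·12.2683)/20.0000 = 0.73721, ln C = (14.0000·12.2683 − 6.0000·22.0886)/20.0000 = 1.96126, so C = exp(1.96126) = 7.10830.

k = 0.737, C = 7.108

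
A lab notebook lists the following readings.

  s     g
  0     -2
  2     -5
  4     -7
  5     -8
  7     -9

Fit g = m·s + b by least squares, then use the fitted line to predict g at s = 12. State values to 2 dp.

Forming XᵀX = [[94, 18]; [18, 5]] and Xᵀg = [-141, -31]ᵀ gives XᵀX·[m, b]ᵀ = Xᵀg.
det = 94·5 − 18² = 146.
m = ((-141)·5 − 18·(-31))/146 = -147/146; b = (94·(-31) − 18·(-141))/146 = -188/73.
At s = 12: ĝ = (-147/146)·(12) + (-188/73)·(1) = -1070/73.

ĝ = -14.66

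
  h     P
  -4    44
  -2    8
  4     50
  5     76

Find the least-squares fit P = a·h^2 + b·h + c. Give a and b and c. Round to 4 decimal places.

The normal equations are: 1153·a + 117·b + 61·c = 3436;  117·a + 61·b + 3·c = 388;  61·a + 3·b + 4·c = 178.
(Σh^2·h^2 = 1153, Σh^2·h = 117, Σh^2 = 61, Σh·h = 61, Σh = 3, Σ1 = 4, Σh^2·P = 3436, Σh·P = 388, ΣP = 178.)
Row-reducing yields a = 539/178, b = 587/890, c = -967/445.

a = 3.0281, b = 0.6596, c = -2.1730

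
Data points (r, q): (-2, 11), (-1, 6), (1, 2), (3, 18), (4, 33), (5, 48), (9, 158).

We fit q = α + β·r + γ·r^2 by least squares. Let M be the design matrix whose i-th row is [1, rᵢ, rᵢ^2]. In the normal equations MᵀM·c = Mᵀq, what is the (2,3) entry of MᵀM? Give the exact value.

Row 2 ↔ basis r, column 3 ↔ basis r^2, so (MᵀM)_{2,3} = Σᵢ (r)·(r^2) = (-2)·(4) + (-1)·(1) + (1)·(1) + (3)·(9) + (4)·(16) + (5)·(25) + (9)·(81) = 937.

937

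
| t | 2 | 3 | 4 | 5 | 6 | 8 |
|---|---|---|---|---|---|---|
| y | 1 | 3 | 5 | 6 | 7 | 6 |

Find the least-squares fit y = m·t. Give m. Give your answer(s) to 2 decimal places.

The normal equations are: 154·m = 151.
m = 151/154 = 0.980519.

m = 0.98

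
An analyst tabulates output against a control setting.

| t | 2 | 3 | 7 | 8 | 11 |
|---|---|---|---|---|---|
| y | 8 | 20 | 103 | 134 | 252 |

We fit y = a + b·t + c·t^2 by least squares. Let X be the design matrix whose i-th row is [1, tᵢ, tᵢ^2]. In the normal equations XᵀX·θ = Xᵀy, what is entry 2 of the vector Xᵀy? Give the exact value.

Entry 2 ↔ basis t, so (Xᵀy)_{2} = Σᵢ (t)·yᵢ = (2)·(8) + (3)·(20) + (7)·(103) + (8)·(134) + (11)·(252) = 4641.

4641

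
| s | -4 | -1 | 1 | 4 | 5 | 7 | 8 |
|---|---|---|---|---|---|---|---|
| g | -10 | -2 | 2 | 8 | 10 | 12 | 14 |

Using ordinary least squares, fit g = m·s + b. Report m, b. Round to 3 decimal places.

Normal-equation sums: Σs·s = 172, Σs = 20, Σ1 = 7.
Moment sums: Σs·g = 322, Σg = 34.
Eliminating b: 7·(row 1) − 20·(row 2) gives 804·m = 7·322 − 20·34 = 1574, so m = 787/402.
Then b = (34 − 20·(787/402))/7 = -148/201.

m = 1.958, b = -0.736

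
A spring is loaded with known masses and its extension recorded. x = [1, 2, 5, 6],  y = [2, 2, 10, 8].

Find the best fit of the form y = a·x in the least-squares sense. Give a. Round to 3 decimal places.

a = 1.576

From the data, Σx·x = 66.
And Σx·y = 104.
Normal equations: [[66]]·[a]ᵀ = [104]ᵀ.
Hence a = 104 / 66 ≈ 1.57576.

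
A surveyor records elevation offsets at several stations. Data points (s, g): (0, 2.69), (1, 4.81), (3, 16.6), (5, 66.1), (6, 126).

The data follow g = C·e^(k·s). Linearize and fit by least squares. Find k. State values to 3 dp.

k = 0.645

With ln gᵢ as the transformed response and sᵢ as the regressor:
Over the data: Σs = 15.0000, Σ(s)² = 71.0000, Σln g = 14.3971, Σs·ln g = 59.9724.
Normal system: [[71.0000, 15.0000]; [15.0000, 5]]·[k, ln C]ᵀ = [59.9724, 14.3971]ᵀ.
Δ = 71.0000·5 − (15.0000)² = 130.0000; k = (59.9724·5 − 15.0000·14.3971)/130.0000 = 0.64543, ln C = (71.0000·14.3971 − 15.0000·59.9724)/130.0000 = 0.94313.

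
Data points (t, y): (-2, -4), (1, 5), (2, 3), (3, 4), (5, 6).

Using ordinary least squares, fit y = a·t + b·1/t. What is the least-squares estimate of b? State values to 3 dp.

b = 3.684

The normal system XᵀX·[a, b]ᵀ = Xᵀy is [[43, 5]; [5, 743/450]]·[a, b]ᵀ = [61, 331/30]ᵀ.
det = 43·(743/450) − 5² = 20699/450.
a = (61·(743/450) − 5·(331/30))/(20699/450) = 20498/20699; b = (43·(331/30) − 5·61)/(20699/450) = 76245/20699.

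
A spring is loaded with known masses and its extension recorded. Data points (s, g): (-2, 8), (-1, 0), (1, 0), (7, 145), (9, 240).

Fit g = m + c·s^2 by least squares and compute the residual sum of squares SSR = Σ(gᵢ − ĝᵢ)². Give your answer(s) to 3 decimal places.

From the data, Σ1 = 5, Σs^2 = 136, Σs^2·s^2 = 8980.
For Xᵀg: Σg = 393, Σs^2·g = 26577.
Δ = 5·8980 − 136² = 26404.
m = (393·8980 − 136·26577)/26404 = -21333/6601; c = (5·26577 − 136·393)/26404 = 79437/26404.
Residuals: -5296/6601, 5895/26404, 5895/26404, 21499/26404, -12105/26404; SSR = 42683/26404.

SSR = 1.617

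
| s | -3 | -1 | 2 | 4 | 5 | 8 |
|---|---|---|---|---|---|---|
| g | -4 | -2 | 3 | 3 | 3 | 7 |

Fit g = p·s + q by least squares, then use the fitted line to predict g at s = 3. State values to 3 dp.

The normal system AᵀA·[p, q]ᵀ = Aᵀg is [[119, 15]; [15, 6]]·[p, q]ᵀ = [103, 10]ᵀ.
det = 119·6 − 15² = 489.
p = (103·6 − 15·10)/489 = 156/163; q = (119·10 − 15·103)/489 = -355/489.
At s = 3: ĝ = (156/163)·(3) + (-355/489)·(1) = 1049/489.

ĝ = 2.145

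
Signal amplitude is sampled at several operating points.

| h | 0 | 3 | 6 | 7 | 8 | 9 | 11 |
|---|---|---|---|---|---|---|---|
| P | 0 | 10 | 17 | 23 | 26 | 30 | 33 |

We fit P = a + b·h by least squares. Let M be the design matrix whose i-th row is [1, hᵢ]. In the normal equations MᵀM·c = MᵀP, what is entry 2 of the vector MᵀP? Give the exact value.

1134

Entry 2 ↔ basis h, so (MᵀP)_{2} = Σᵢ (h)·Pᵢ = (0)·(0) + (3)·(10) + (6)·(17) + (7)·(23) + (8)·(26) + (9)·(30) + (11)·(33) = 1134.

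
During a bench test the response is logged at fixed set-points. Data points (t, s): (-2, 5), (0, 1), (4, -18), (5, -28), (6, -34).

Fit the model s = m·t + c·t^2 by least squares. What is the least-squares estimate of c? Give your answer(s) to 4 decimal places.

Compute the Gram sums: Σt·t = 81, Σt·t^2 = 397, Σt^2·t^2 = 2193.
For Xᵀs: Σt·s = -426, Σt^2·s = -2192.
Eliminating c: 2193·(row 1) − 397·(row 2) gives 20024·m = 2193·(-426) − 397·(-2192) = -63994, so m = -31997/10012.
Then c = ((-2192) − 397·(-31997/10012))/2193 = -4215/10012.

c = -0.4210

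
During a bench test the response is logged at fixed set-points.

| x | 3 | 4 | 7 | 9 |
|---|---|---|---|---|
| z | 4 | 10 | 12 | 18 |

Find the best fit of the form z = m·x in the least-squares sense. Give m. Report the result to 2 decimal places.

m = 1.92

MᵀM·[m]ᵀ = Mᵀz reads: 155·m = 298.
Hence m = 298 / 155 ≈ 1.92258.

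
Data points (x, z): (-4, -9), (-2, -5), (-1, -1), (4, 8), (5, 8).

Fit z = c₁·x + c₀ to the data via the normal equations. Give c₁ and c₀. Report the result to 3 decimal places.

With design matrix M, MᵀM = [[62, 2]; [2, 5]] and Mᵀz = [119, 1]ᵀ.
Eliminating c₀: 5·(row 1) − 2·(row 2) gives 306·c₁ = 5·119 − 2·1 = 593, so c₁ = 593/306.
Then c₀ = (1 − 2·(593/306))/5 = -88/153.

c₁ = 1.938, c₀ = -0.575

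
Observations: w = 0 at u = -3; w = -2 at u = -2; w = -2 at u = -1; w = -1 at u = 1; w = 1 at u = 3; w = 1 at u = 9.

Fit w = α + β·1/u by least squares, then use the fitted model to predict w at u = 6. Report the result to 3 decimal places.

Normal-equation sums: Σ1 = 6, Σ1/u = -7/18, Σ1/u·1/u = 805/324.
Moment sums: Σw = -3, Σ1/u·w = 22/9.
AᵀA·[α, β]ᵀ = Aᵀw becomes [[6, -7/18]; [-7/18, 805/324]]·[α, β]ᵀ = [-3, 22/9]ᵀ.
Eliminating β: (805/324)·(row 1) − (-7/18)·(row 2) gives (4781/324)·α = (805/324)·(-3) − (-7/18)·(22/9) = -2107/324, so α = -301/683.
Then β = ((22/9) − (-7/18)·(-301/683))/(805/324) = 4374/4781.
At u = 6: ŵ = (-301/683)·(1) + (4374/4781)·(1/6) = -1378/4781.

ŵ = -0.288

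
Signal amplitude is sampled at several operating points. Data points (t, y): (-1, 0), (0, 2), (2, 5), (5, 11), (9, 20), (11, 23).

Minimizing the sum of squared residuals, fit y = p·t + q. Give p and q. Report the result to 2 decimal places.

p = 1.96, q = 1.68

XᵀX·[p, q]ᵀ = Xᵀy reads: 232·p + 26·q = 498;  26·p + 6·q = 61.
det = 232·6 − 26² = 716.
p = (498·6 − 26·61)/716 = 701/358; q = (232·61 − 26·498)/716 = 301/179.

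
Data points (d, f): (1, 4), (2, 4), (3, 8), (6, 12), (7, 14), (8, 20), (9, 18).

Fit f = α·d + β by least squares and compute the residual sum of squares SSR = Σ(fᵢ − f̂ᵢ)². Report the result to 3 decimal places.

SSR = 14.835

Compute the Gram sums: Σd·d = 244, Σd = 36, Σ1 = 7.
Right-hand side: Σd·f = 528, Σf = 80.
So XᵀX·[α, β]ᵀ = Xᵀf: [[244, 36]; [36, 7]]·[α, β]ᵀ = [528, 80]ᵀ.
Δ = 244·7 − 36² = 412.
α = (528·7 − 36·80)/412 = 204/103; β = (244·80 − 36·528)/412 = 128/103.
Residuals: 80/103, -124/103, 84/103, -116/103, -114/103, 300/103, -110/103; SSR = 1528/103.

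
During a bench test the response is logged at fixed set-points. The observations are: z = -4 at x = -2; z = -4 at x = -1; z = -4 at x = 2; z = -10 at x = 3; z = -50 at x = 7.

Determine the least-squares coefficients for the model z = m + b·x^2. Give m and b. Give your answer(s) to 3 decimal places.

m = -1.050, b = -0.996

Setting ∂/∂m … = 0 gives: 5·m + 67·b = -72;  67·m + 2515·b = -2576.
(Σ1 = 5, Σx^2 = 67, Σx^2·x^2 = 2515, Σz = -72, Σx^2·z = -2576.)
Determinant 5·2515 − 67² = 8086.
m = ((-72)·2515 − 67·(-2576))/8086 = -4244/4043; b = (5·(-2576) − 67·(-72))/8086 = -4028/4043.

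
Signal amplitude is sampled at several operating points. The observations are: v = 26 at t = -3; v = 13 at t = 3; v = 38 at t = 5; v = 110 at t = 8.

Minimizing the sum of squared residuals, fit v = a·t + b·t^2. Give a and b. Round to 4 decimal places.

a = -2.3892, b = 2.0198

Sums needed: Σt·t = 107, Σt·t^2 = 637, Σt^2·t^2 = 4883.
And Σt·v = 1031, Σt^2·v = 8341.
Eliminating b: 4883·(row 1) − 637·(row 2) gives 116712·a = 4883·1031 − 637·8341 = -278844, so a = -23237/9726.
Then b = (8341 − 637·(-23237/9726))/4883 = 19645/9726.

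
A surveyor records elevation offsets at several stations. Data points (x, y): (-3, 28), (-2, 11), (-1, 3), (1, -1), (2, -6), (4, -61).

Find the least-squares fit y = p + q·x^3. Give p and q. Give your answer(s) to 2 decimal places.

p = 1.72, q = -0.98

Setting ∂/∂p … = 0 gives: 6·p + 37·q = -26;  37·p + 4955·q = -4800.
(Σ1 = 6, Σx^3 = 37, Σx^3·x^3 = 4955, Σy = -26, Σx^3·y = -4800.)
Determinant 6·4955 − 37² = 28361.
p = ((-26)·4955 − 37·(-4800))/28361 = 48770/28361; q = (6·(-4800) − 37·(-26))/28361 = -27838/28361.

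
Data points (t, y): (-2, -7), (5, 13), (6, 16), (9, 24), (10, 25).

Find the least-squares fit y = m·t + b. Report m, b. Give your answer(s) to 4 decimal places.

Normal-equation sums: Σt·t = 246, Σt = 28, Σ1 = 5.
Right-hand side: Σt·y = 641, Σy = 71.
Normal equations: [[246, 28]; [28, 5]]·[m, b]ᵀ = [641, 71]ᵀ.
det = 246·5 − 28² = 446.
m = (641·5 − 28·71)/446 = 1217/446; b = (246·71 − 28·641)/446 = -241/223.

m = 2.7287, b = -1.0807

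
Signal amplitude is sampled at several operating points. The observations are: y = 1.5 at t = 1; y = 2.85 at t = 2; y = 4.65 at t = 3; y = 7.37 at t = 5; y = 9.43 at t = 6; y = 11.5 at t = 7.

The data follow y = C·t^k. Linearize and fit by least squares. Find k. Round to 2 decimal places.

k = 1.04

Linearized form: ln y = k·ln t + ln C. From the 6 transformed points,
Σln t = 7.1389, Σ(ln t)² = 11.2747, Σln y = 9.6733, Σln t·ln y = 14.4022.
Equations: 11.2747·k + 7.1389·ln C = 14.4022;  7.1389·k + 6·ln C = 9.6733.
Solving (det = 16.6845): k = 1.04029, ln C = 0.37447.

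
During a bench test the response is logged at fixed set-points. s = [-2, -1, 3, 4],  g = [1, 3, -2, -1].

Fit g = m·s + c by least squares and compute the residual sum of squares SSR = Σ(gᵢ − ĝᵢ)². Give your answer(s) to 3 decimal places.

Setting ∂/∂m … = 0 gives: 30·m + 4·c = -15;  4·m + 4·c = 1.
(Σs·s = 30, Σs = 4, Σ1 = 4, Σs·g = -15, Σg = 1.)
det = 30·4 − 4² = 104.
m = ((-15)·4 − 4·1)/104 = -8/13; c = (30·1 − 4·(-15))/104 = 45/52.
Residuals: -57/52, 79/52, -53/52, 31/52; SSR = 255/52.

SSR = 4.904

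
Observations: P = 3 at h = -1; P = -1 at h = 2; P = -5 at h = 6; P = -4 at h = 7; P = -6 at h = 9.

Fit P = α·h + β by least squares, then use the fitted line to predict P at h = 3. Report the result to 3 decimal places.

Compute the Gram sums: Σh·h = 171, Σh = 23, Σ1 = 5.
For MᵀP: Σh·P = -117, ΣP = -13.
Δ = 171·5 − 23² = 326.
α = ((-117)·5 − 23·(-13))/326 = -143/163; β = (171·(-13) − 23·(-117))/326 = 234/163.
At h = 3: P̂ = (-143/163)·(3) + (234/163)·(1) = -195/163.

P̂ = -1.196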